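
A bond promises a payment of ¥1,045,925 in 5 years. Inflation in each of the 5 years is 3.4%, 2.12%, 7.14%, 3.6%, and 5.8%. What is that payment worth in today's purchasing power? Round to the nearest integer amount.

Price-level factor over 5 years: 1.034 × 1.0212 × 1.0714 × 1.036 × 1.058 ≈ 1.2400192010.
Purchasing power today: ¥1,045,925 divided by that factor.

¥843,475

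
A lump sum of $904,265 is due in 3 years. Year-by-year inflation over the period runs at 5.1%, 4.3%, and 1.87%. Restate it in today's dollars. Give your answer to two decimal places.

$809,771.32

Price-level factor over 3 years: 1.051 × 1.043 × 1.0187 = 1.1166918091.
Purchasing power today: $904,265 divided by that factor.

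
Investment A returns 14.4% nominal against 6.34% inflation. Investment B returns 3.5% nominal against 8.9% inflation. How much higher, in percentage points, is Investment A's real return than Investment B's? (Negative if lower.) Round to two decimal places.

Investment A real return: 1.144/1.0634 − 1 = 7.579%.
Investment B real return: 1.035/1.089 − 1 = -4.959%.
Difference: 7.579 − (-4.959) = 12.538 pp.

12.54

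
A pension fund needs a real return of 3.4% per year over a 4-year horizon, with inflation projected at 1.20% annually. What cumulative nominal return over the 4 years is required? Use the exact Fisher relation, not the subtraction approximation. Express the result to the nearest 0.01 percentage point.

19.90%

Required annual nominal rate: (1+3.4%)(1+1.20%) − 1 = 4.6408%.
Cumulative over 4 years: (1 + 0.046408)^4 − 1 ≈ 0.19896.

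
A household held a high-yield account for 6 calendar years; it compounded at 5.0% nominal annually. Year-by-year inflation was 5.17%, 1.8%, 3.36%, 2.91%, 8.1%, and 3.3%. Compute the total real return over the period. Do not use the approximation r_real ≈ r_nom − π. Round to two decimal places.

5.38%

Cumulative inflation factor: 1.0517 × 1.018 × 1.0336 × 1.0291 × 1.081 × 1.033 ≈ 1.27167.
Nominal growth factor: 1.34010. Real growth factor = 1.34010 / 1.27167 ≈ 1.05380.
Total real return ≈ 5.3804%.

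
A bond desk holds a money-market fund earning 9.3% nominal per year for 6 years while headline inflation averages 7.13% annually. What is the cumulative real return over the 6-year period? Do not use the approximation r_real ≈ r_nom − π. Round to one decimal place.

The annual real rate is (1+9.3%)/(1+7.13%) − 1 = 2.0256%.
Compounded over 6 years: (1 + 0.020256)^6 − 1 ≈ 0.12786.

12.8%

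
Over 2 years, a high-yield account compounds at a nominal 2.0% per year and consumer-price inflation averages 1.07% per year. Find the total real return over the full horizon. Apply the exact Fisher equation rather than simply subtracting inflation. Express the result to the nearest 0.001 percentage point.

The annual real rate is (1+2.0%)/(1+1.07%) − 1 = 0.9202%.
Compounded over 2 years: (1 + 0.009202)^2 − 1 ≈ 0.01849.

1.849%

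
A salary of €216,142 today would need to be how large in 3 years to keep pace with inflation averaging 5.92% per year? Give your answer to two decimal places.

€256,846.16

Cumulative price-level factor: (1+5.92%)^3 ≈ 1.1883213947.
The nominal amount required is €216,142 scaled up by that factor.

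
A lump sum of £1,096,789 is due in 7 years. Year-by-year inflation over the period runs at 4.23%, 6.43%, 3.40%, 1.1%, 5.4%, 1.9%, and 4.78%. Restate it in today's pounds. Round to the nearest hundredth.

Price-level factor over 7 years: 1.0423 × 1.0643 × 1.0340 × 1.011 × 1.054 × 1.019 × 1.0478 ≈ 1.3050335696.
Purchasing power today: £1,096,789 divided by that factor.

£840,429.72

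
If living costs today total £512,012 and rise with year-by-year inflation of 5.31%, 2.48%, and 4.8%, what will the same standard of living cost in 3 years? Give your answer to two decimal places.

£579,095.45

Cumulative price-level factor: 1.0531 × 1.0248 × 1.048 ≈ 1.1310192902.
Multiplying £512,012 by the price-level factor gives the future nominal sum.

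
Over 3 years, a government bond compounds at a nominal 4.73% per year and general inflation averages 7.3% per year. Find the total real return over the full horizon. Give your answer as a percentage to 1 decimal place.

The annual real rate is (1+4.73%)/(1+7.3%) − 1 = -2.3952%.
Compounded over 3 years: (1 + -0.023952)^3 − 1 ≈ -0.07015.

-7.0%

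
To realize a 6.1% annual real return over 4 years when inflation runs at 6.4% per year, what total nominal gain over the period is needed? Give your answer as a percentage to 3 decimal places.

Required annual nominal rate: (1+6.1%)(1+6.4%) − 1 = 12.8904%.
Cumulative over 4 years: (1 + 0.128904)^4 − 1 ≈ 0.62416.

62.416%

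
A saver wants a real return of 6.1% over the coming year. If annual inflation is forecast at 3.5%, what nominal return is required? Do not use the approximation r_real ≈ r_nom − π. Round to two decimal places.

9.81%

By the Fisher equation, 1 + r_nom = (1 + 6.1%)(1 + 3.5%) = 1.061 × 1.035 = 1.098135.
So r_nom = 9.8135%.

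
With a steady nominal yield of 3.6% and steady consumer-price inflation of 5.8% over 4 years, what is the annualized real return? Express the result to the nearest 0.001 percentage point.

With constant rates the annual real return is the same each year: (1+3.6%)/(1+5.8%) − 1 = -0.02079.

-2.079%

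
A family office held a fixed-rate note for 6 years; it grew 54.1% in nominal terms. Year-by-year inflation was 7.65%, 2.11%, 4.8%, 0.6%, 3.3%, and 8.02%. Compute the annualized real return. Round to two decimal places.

2.97%

Cumulative inflation factor: 1.0765 × 1.0211 × 1.048 × 1.006 × 1.033 × 1.0802 ≈ 1.29314.
Nominal growth factor: 1.54100. Real growth factor = 1.54100 / 1.29314 ≈ 1.19167.
Annualized: 1.19167^(1/6) − 1 ≈ 0.02966.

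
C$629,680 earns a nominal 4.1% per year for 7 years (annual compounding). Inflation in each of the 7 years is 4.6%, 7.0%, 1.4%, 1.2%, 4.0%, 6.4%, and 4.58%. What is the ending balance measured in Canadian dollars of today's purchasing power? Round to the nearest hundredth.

C$627,649.91

Nominal value at maturity: C$629,680 × (1 + 4.1%)^7 ≈ C$834,209.26.
Price-level factor over 7 years: 1.046 × 1.070 × 1.014 × 1.012 × 1.040 × 1.064 × 1.0458 ≈ 1.3290996219.
Dividing the nominal maturity value by the price-level factor gives the value in today's money.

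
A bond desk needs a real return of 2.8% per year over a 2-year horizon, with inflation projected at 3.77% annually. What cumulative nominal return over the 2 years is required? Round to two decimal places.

13.80%

Required annual nominal rate: (1+2.8%)(1+3.77%) − 1 = 6.67556%.
Cumulative over 2 years: (1 + 0.0667556)^2 − 1 ≈ 0.13797.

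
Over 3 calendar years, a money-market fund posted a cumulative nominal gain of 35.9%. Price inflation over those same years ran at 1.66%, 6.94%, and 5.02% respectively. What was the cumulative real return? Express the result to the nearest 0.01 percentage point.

19.03%

Cumulative inflation factor: 1.0166 × 1.0694 × 1.0502 ≈ 1.14173.
Nominal growth factor: 1.35900. Real growth factor = 1.35900 / 1.14173 ≈ 1.19030.
Total real return ≈ 19.0302%.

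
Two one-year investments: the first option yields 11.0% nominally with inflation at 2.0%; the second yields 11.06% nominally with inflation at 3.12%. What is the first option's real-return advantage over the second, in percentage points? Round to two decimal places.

1.12

The first option real return: 1.110/1.020 − 1 = 8.824%.
The second real return: 1.1106/1.0312 − 1 = 7.700%.
Difference: 8.824 − 7.700 = 1.124 pp.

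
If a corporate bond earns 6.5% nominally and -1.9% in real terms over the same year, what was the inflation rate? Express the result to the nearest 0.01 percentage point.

8.56%

From (1+r_nom) = (1+r_real)(1+π), we get 1+π = (1 + 6.5%)/(1 − 1.9%) = 1.065/0.981 ≈ 1.08563.
So π ≈ 8.5627%.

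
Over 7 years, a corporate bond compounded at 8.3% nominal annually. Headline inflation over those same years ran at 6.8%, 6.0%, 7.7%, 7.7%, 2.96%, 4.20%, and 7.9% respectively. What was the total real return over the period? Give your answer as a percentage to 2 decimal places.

Cumulative inflation factor: 1.068 × 1.060 × 1.077 × 1.077 × 1.0296 × 1.0420 × 1.079 ≈ 1.52008.
Nominal growth factor: 1.74743. Real growth factor = 1.74743 / 1.52008 ≈ 1.14956.
Total real return ≈ 14.9564%.

14.96%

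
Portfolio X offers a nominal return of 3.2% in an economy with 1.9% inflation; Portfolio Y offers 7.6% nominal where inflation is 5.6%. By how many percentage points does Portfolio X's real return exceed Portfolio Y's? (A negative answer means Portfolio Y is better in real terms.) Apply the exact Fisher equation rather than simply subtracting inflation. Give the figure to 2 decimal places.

-0.62

Portfolio X real return: 1.032/1.019 − 1 = 1.276%.
Portfolio Y real return: 1.076/1.056 − 1 = 1.894%.
Difference: 1.276 − 1.894 = -0.618 pp.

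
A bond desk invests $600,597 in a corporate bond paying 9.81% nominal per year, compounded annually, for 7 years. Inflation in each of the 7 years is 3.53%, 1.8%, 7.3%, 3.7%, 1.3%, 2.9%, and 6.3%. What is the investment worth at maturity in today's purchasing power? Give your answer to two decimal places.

Nominal value at maturity: $600,597 × (1 + 9.81%)^7 ≈ $1,156,315.64.
Price-level factor over 7 years: 1.0353 × 1.018 × 1.073 × 1.037 × 1.013 × 1.029 × 1.063 ≈ 1.2994230163.
The maturity value deflated by that factor is the answer in today's purchasing power.

$889,868.52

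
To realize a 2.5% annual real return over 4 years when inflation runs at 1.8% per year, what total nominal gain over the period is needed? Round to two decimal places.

Required annual nominal rate: (1+2.5%)(1+1.8%) − 1 = 4.345%.
Cumulative over 4 years: (1 + 0.04345)^4 − 1 ≈ 0.18546.

18.55%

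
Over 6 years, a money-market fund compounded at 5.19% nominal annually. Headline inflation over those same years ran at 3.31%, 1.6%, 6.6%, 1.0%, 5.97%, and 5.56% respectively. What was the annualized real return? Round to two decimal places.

Cumulative inflation factor: 1.0331 × 1.016 × 1.066 × 1.010 × 1.0597 × 1.0556 ≈ 1.26415.
Nominal growth factor: 1.35471. Real growth factor = 1.35471 / 1.26415 ≈ 1.07164.
Annualized: 1.07164^(1/6) − 1 ≈ 0.01160.

1.16%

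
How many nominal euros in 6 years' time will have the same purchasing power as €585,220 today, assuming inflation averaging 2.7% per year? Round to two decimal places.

€686,660.11

Cumulative price-level factor: (1+2.7%)^6 ≈ 1.1733367181.
The nominal amount required is €585,220 scaled up by that factor.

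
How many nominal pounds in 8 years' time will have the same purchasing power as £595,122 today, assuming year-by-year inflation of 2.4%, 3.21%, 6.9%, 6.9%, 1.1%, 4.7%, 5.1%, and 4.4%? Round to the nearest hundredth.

£834,803.39

Cumulative price-level factor: 1.024 × 1.0321 × 1.069 × 1.069 × 1.011 × 1.047 × 1.051 × 1.044 ≈ 1.4027432807.
The nominal amount required is £595,122 scaled up by that factor.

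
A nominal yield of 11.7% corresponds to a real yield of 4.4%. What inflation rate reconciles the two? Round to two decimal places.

From (1+r_nom) = (1+r_real)(1+π), we get 1+π = (1 + 11.7%)/(1 + 4.4%) = 1.117/1.044 ≈ 1.06992.
So π ≈ 6.9923%.

6.99%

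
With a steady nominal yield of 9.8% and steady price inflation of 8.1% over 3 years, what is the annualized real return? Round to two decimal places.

With constant rates the annual real return is the same each year: (1+9.8%)/(1+8.1%) − 1 = 0.01573.

1.57%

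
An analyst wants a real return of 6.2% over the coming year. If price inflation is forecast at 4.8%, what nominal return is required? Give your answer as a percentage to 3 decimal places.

11.298%

By the Fisher equation, 1 + r_nom = (1 + 6.2%)(1 + 4.8%) = 1.062 × 1.048 = 1.112976.
So r_nom = 11.2976%.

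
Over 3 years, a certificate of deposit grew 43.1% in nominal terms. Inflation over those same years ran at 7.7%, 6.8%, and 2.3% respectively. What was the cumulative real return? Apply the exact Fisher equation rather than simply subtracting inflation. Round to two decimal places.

21.61%

Cumulative inflation factor: 1.077 × 1.068 × 1.023 ≈ 1.17669.
Nominal growth factor: 1.43100. Real growth factor = 1.43100 / 1.17669 ≈ 1.21612.
Total real return ≈ 21.6122%.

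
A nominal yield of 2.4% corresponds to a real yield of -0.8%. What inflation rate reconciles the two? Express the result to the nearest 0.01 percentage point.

3.23%

From (1+r_nom) = (1+r_real)(1+π), we get 1+π = (1 + 2.4%)/(1 − 0.8%) = 1.024/0.992 ≈ 1.03226.
So π ≈ 3.2258%.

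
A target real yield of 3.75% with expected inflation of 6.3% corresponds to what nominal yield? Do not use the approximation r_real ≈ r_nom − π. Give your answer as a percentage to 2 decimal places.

10.29%

By the Fisher equation, 1 + r_nom = (1 + 3.75%)(1 + 6.3%) = 1.0375 × 1.063 = 1.1028625.
So r_nom = 10.28625%.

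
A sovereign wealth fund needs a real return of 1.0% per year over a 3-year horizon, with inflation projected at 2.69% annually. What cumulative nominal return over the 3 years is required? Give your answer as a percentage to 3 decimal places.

11.570%

Required annual nominal rate: (1+1.0%)(1+2.69%) − 1 = 3.7169%.
Cumulative over 3 years: (1 + 0.037169)^3 − 1 ≈ 0.11570.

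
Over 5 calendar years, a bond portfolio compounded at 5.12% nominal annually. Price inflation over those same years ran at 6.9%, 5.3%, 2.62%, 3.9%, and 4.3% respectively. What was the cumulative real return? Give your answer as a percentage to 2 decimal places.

Cumulative inflation factor: 1.069 × 1.053 × 1.0262 × 1.039 × 1.043 ≈ 1.25181.
Nominal growth factor: 1.28359. Real growth factor = 1.28359 / 1.25181 ≈ 1.02539.
Total real return ≈ 2.5389%.

2.54%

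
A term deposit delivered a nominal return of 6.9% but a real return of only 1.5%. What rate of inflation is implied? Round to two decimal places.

5.32%

From (1+r_nom) = (1+r_real)(1+π), we get 1+π = (1 + 6.9%)/(1 + 1.5%) = 1.069/1.015 ≈ 1.05320.
So π ≈ 5.3202%.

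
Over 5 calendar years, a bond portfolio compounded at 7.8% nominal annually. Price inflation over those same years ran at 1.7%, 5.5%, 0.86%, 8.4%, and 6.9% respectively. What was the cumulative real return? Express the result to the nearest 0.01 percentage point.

16.09%

Cumulative inflation factor: 1.017 × 1.055 × 1.0086 × 1.084 × 1.069 ≈ 1.25401.
Nominal growth factor: 1.45577. Real growth factor = 1.45577 / 1.25401 ≈ 1.16090.
Total real return ≈ 16.0899%.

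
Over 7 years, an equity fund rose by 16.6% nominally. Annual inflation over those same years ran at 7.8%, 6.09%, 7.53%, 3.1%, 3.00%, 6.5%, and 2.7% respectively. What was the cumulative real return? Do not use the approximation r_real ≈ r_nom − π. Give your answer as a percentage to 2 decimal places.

Cumulative inflation factor: 1.078 × 1.0609 × 1.0753 × 1.031 × 1.0300 × 1.065 × 1.027 ≈ 1.42836.
Nominal growth factor: 1.16600. Real growth factor = 1.16600 / 1.42836 ≈ 0.81632.
Total real return ≈ -18.3681%.

-18.37%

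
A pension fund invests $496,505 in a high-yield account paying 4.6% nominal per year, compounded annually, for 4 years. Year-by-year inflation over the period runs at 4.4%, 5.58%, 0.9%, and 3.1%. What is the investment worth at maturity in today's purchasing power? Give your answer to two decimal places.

$518,344.36

Nominal value at maturity: $496,505 × (1 + 4.6%)^4 ≈ $594,361.08.
Price-level factor over 4 years: 1.044 × 1.0558 × 1.009 × 1.031 ≈ 1.1466529372.
The maturity value deflated by that factor is the answer in today's purchasing power.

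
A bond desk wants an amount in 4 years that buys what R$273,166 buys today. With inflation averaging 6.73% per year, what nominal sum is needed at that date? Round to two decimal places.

Cumulative price-level factor: (1+6.73%)^4 ≈ 1.2976155393.
Multiplying R$273,166 by the price-level factor gives the future nominal sum.

R$354,464.45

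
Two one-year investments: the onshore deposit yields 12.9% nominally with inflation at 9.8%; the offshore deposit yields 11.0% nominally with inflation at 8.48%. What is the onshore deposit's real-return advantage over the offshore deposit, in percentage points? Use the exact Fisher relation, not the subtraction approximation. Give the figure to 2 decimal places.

0.50

The onshore deposit real return: 1.129/1.098 − 1 = 2.823%.
The offshore deposit real return: 1.110/1.0848 − 1 = 2.323%.
Difference: 2.823 − 2.323 = 0.500 pp.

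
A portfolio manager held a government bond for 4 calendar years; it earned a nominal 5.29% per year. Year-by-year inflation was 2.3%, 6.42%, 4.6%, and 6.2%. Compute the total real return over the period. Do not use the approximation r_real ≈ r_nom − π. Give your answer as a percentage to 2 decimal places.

Cumulative inflation factor: 1.023 × 1.0642 × 1.046 × 1.062 ≈ 1.20936.
Nominal growth factor: 1.22899. Real growth factor = 1.22899 / 1.20936 ≈ 1.01623.
Total real return ≈ 1.6233%.

1.62%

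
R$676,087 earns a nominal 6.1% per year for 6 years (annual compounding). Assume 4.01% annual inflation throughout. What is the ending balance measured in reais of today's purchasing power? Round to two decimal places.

Nominal value at maturity: R$676,087 × (1 + 6.1%)^6 ≈ R$964,483.69.
Price-level factor over 6 years: (1 + 4.01%)^6 ≈ 1.2660491857.
The maturity value deflated by that factor is the answer in today's purchasing power.

R$761,805.86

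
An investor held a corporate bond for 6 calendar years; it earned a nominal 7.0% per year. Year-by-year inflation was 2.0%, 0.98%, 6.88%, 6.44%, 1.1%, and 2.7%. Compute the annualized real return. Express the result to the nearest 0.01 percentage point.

Cumulative inflation factor: 1.020 × 1.0098 × 1.0688 × 1.0644 × 1.011 × 1.027 ≈ 1.21663.
Nominal growth factor: 1.50073. Real growth factor = 1.50073 / 1.21663 ≈ 1.23351.
Annualized: 1.23351^(1/6) − 1 ≈ 0.03560.

3.56%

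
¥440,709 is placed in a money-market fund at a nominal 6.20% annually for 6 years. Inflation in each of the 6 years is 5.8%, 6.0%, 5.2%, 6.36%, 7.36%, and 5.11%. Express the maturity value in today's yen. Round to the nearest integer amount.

¥446,506

Nominal value at maturity: ¥440,709 × (1 + 6.20%)^6 ≈ ¥632,265.
Price-level factor over 6 years: 1.058 × 1.060 × 1.052 × 1.0636 × 1.0736 × 1.0511 ≈ 1.4160289760.
Dividing the nominal maturity value by the price-level factor gives the value in today's money.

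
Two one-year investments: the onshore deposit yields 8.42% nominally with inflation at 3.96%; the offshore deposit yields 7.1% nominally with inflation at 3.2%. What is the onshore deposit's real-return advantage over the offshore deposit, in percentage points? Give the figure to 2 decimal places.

The onshore deposit real return: 1.0842/1.0396 − 1 = 4.290%.
The offshore deposit real return: 1.071/1.032 − 1 = 3.779%.
Difference: 4.290 − 3.779 = 0.511 pp.

0.51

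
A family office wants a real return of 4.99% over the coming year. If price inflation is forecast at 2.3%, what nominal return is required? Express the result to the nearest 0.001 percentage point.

By the Fisher equation, 1 + r_nom = (1 + 4.99%)(1 + 2.3%) = 1.0499 × 1.023 = 1.0740477.
So r_nom = 7.40477%.

7.405%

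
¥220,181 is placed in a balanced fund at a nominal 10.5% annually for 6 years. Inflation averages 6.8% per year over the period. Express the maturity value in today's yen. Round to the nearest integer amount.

Nominal value at maturity: ¥220,181 × (1 + 10.5%)^6 ≈ ¥400,824.
Price-level factor over 6 years: (1 + 6.8%)^6 ≈ 1.4839781831.
The maturity value deflated by that factor is the answer in today's purchasing power.

¥270,101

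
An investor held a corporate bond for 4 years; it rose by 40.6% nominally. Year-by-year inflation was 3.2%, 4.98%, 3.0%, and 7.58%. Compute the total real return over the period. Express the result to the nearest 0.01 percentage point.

17.12%

Cumulative inflation factor: 1.032 × 1.0498 × 1.030 × 1.0758 ≈ 1.20048.
Nominal growth factor: 1.40600. Real growth factor = 1.40600 / 1.20048 ≈ 1.17120.
Total real return ≈ 17.1198%.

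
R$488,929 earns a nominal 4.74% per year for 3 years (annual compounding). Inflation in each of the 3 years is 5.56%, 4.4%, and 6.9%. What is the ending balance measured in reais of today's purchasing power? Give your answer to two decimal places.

Nominal value at maturity: R$488,929 × (1 + 4.74%)^3 ≈ R$561,802.29.
Price-level factor over 3 years: 1.0556 × 1.044 × 1.069 = 1.1780876016.
Dividing the nominal maturity value by the price-level factor gives the value in today's money.

R$476,876.50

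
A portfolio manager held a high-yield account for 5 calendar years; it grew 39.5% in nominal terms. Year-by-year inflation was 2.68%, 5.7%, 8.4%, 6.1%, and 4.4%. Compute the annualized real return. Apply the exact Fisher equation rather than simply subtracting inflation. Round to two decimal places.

Cumulative inflation factor: 1.0268 × 1.057 × 1.084 × 1.061 × 1.044 ≈ 1.30318.
Nominal growth factor: 1.39500. Real growth factor = 1.39500 / 1.30318 ≈ 1.07045.
Annualized: 1.07045^(1/5) − 1 ≈ 0.01371.

1.37%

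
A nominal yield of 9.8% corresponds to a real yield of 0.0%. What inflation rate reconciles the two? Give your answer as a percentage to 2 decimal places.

From (1+r_nom) = (1+r_real)(1+π), we get 1+π = (1 + 9.8%)/(1 + 0.0%) = 1.098/1.000 ≈ 1.09800.
So π ≈ 9.8000%.

9.80%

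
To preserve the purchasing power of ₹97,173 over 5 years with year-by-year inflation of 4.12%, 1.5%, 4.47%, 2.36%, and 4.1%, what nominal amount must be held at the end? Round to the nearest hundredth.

₹114,319.00

Cumulative price-level factor: 1.0412 × 1.015 × 1.0447 × 1.0236 × 1.041 ≈ 1.1764481825.
Multiplying ₹97,173 by the price-level factor gives the future nominal sum.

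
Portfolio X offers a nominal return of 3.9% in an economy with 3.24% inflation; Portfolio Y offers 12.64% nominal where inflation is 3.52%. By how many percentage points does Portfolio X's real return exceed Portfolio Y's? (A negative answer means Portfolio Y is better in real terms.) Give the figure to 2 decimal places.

-8.17

Portfolio X real return: 1.039/1.0324 − 1 = 0.639%.
Portfolio Y real return: 1.1264/1.0352 − 1 = 8.810%.
Difference: 0.639 − 8.810 = -8.171 pp.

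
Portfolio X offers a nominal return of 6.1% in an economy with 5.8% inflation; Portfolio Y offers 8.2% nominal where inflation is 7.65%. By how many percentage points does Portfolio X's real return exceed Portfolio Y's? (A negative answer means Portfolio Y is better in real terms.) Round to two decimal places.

Portfolio X real return: 1.061/1.058 − 1 = 0.284%.
Portfolio Y real return: 1.082/1.0765 − 1 = 0.511%.
Difference: 0.284 − 0.511 = -0.227 pp.

-0.23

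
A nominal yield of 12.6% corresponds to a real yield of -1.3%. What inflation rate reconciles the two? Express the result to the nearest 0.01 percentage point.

From (1+r_nom) = (1+r_real)(1+π), we get 1+π = (1 + 12.6%)/(1 − 1.3%) = 1.126/0.987 ≈ 1.14083.
So π ≈ 14.0831%.

14.08%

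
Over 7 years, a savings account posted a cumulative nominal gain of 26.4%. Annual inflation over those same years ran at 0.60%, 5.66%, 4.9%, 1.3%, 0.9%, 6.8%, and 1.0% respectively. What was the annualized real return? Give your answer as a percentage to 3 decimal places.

0.398%

Cumulative inflation factor: 1.0060 × 1.0566 × 1.049 × 1.013 × 1.009 × 1.068 × 1.010 ≈ 1.22936.
Nominal growth factor: 1.26400. Real growth factor = 1.26400 / 1.22936 ≈ 1.02818.
Annualized: 1.02818^(1/7) − 1 ≈ 0.00398.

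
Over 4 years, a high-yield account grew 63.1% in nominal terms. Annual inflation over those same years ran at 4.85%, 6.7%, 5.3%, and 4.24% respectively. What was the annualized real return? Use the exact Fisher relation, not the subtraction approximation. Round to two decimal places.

7.35%

Cumulative inflation factor: 1.0485 × 1.067 × 1.053 × 1.0424 ≈ 1.22799.
Nominal growth factor: 1.63100. Real growth factor = 1.63100 / 1.22799 ≈ 1.32818.
Annualized: 1.32818^(1/4) − 1 ≈ 0.07353.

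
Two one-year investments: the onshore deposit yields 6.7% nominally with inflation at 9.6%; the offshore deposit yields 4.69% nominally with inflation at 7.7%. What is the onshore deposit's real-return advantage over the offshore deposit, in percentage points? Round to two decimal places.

0.15

The onshore deposit real return: 1.067/1.096 − 1 = -2.646%.
The offshore deposit real return: 1.0469/1.077 − 1 = -2.795%.
Difference: -2.646 − (-2.795) = 0.149 pp.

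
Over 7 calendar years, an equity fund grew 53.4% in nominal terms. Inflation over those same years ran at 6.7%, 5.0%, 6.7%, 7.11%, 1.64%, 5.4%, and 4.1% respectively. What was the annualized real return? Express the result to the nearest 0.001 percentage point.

1.029%

Cumulative inflation factor: 1.067 × 1.050 × 1.067 × 1.0711 × 1.0164 × 1.054 × 1.041 ≈ 1.42792.
Nominal growth factor: 1.53400. Real growth factor = 1.53400 / 1.42792 ≈ 1.07429.
Annualized: 1.07429^(1/7) − 1 ≈ 0.01029.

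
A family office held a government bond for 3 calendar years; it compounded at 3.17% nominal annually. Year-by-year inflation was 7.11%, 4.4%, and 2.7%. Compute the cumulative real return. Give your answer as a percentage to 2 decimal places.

Cumulative inflation factor: 1.0711 × 1.044 × 1.027 ≈ 1.14842.
Nominal growth factor: 1.09815. Real growth factor = 1.09815 / 1.14842 ≈ 0.95622.
Total real return ≈ -4.3777%.

-4.38%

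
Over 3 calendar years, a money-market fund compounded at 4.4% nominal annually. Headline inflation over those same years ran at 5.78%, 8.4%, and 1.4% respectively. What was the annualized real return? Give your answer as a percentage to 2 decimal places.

Cumulative inflation factor: 1.0578 × 1.084 × 1.014 ≈ 1.16271.
Nominal growth factor: 1.13789. Real growth factor = 1.13789 / 1.16271 ≈ 0.97866.
Annualized: 0.97866^(1/3) − 1 ≈ -0.00717.

-0.72%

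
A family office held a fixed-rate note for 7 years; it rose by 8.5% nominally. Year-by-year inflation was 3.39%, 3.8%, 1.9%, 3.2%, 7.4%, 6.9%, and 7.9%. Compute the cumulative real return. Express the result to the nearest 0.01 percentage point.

-22.39%

Cumulative inflation factor: 1.0339 × 1.038 × 1.019 × 1.032 × 1.074 × 1.069 × 1.079 ≈ 1.39808.
Nominal growth factor: 1.08500. Real growth factor = 1.08500 / 1.39808 ≈ 0.77606.
Total real return ≈ -22.3938%.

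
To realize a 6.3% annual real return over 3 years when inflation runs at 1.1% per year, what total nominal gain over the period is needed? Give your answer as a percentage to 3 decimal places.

Required annual nominal rate: (1+6.3%)(1+1.1%) − 1 = 7.4693%.
Cumulative over 3 years: (1 + 0.074693)^3 − 1 ≈ 0.24123.

24.123%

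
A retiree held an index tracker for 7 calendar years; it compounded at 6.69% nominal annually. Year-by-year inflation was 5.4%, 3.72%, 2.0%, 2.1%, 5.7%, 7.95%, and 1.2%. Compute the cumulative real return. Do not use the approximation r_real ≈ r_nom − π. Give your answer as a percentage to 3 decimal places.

19.690%

Cumulative inflation factor: 1.054 × 1.0372 × 1.020 × 1.021 × 1.057 × 1.0795 × 1.012 ≈ 1.31464.
Nominal growth factor: 1.57350. Real growth factor = 1.57350 / 1.31464 ≈ 1.19690.
Total real return ≈ 19.6903%.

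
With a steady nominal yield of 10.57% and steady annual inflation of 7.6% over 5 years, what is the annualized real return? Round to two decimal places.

With constant rates the annual real return is the same each year: (1+10.57%)/(1+7.6%) − 1 = 0.02760.

2.76%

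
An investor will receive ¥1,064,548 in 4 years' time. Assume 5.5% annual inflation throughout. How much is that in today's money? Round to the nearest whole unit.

¥859,321

Price-level factor over 4 years: (1 + 5.5%)^4 ≈ 1.2388246506.
Purchasing power today: ¥1,064,548 divided by that factor.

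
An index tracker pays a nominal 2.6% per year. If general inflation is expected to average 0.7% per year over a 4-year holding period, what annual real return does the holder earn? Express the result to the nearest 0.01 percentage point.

With constant rates the annual real return is the same each year: (1+2.6%)/(1+0.7%) − 1 = 0.01887.

1.89%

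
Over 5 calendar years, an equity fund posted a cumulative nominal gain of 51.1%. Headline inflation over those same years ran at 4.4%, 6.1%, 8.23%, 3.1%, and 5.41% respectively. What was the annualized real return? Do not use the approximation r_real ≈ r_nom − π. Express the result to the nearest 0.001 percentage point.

Cumulative inflation factor: 1.044 × 1.061 × 1.0823 × 1.031 × 1.0541 ≈ 1.30288.
Nominal growth factor: 1.51100. Real growth factor = 1.51100 / 1.30288 ≈ 1.15974.
Annualized: 1.15974^(1/5) − 1 ≈ 0.03008.

3.008%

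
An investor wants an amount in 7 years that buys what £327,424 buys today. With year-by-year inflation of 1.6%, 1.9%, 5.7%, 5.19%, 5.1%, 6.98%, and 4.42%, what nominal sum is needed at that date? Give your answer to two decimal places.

£442,503.64

Cumulative price-level factor: 1.016 × 1.019 × 1.057 × 1.0519 × 1.051 × 1.0698 × 1.0442 ≈ 1.3514697610.
Multiplying £327,424 by the price-level factor gives the future nominal sum.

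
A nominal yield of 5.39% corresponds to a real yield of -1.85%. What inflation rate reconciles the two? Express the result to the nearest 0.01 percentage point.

From (1+r_nom) = (1+r_real)(1+π), we get 1+π = (1 + 5.39%)/(1 − 1.85%) = 1.0539/0.9815 ≈ 1.07376.
So π ≈ 7.3765%.

7.38%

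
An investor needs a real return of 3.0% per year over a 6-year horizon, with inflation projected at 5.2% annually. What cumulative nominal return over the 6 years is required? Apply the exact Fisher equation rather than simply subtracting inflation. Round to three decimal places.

Required annual nominal rate: (1+3.0%)(1+5.2%) − 1 = 8.356%.
Cumulative over 6 years: (1 + 0.08356)^6 − 1 ≈ 0.61852.

61.852%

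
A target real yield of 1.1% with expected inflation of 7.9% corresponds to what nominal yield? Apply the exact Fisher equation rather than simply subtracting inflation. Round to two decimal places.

By the Fisher equation, 1 + r_nom = (1 + 1.1%)(1 + 7.9%) = 1.011 × 1.079 = 1.090869.
So r_nom = 9.0869%.

9.09%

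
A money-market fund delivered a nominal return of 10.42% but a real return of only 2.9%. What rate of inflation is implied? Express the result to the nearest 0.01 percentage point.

7.31%

From (1+r_nom) = (1+r_real)(1+π), we get 1+π = (1 + 10.42%)/(1 + 2.9%) = 1.1042/1.029 ≈ 1.07308.
So π ≈ 7.3081%.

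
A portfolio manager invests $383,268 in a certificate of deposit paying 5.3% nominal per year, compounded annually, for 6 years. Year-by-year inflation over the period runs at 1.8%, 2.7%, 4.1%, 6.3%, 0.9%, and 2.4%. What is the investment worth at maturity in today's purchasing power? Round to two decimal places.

$437,098.63

Nominal value at maturity: $383,268 × (1 + 5.3%)^6 ≈ $522,483.75.
Price-level factor over 6 years: 1.018 × 1.027 × 1.041 × 1.063 × 1.009 × 1.024 ≈ 1.1953451906.
The maturity value deflated by that factor is the answer in today's purchasing power.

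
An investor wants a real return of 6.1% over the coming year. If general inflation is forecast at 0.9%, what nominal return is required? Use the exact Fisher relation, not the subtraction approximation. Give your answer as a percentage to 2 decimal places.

7.05%

By the Fisher equation, 1 + r_nom = (1 + 6.1%)(1 + 0.9%) = 1.061 × 1.009 = 1.070549.
So r_nom = 7.0549%.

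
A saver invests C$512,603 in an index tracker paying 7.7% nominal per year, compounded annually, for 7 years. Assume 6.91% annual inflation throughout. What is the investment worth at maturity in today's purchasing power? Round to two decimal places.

Nominal value at maturity: C$512,603 × (1 + 7.7%)^7 ≈ C$861,570.99.
Price-level factor over 7 years: (1 + 6.91%)^7 ≈ 1.5963506992.
The maturity value deflated by that factor is the answer in today's purchasing power.

C$539,712.85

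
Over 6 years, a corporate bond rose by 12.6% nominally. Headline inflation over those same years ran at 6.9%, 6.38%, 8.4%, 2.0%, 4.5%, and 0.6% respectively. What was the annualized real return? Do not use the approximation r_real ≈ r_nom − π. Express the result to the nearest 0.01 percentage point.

Cumulative inflation factor: 1.069 × 1.0638 × 1.084 × 1.020 × 1.045 × 1.006 ≈ 1.32185.
Nominal growth factor: 1.12600. Real growth factor = 1.12600 / 1.32185 ≈ 0.85184.
Annualized: 0.85184^(1/6) − 1 ≈ -0.02637.

-2.64%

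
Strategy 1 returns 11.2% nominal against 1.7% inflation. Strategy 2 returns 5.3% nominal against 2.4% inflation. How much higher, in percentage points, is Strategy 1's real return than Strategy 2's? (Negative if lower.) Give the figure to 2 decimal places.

6.51

Strategy 1 real return: 1.112/1.017 − 1 = 9.341%.
Strategy 2 real return: 1.053/1.024 − 1 = 2.832%.
Difference: 9.341 − 2.832 = 6.509 pp.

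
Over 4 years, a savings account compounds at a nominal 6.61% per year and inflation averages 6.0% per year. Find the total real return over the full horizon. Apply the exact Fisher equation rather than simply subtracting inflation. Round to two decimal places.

2.32%

The annual real rate is (1+6.61%)/(1+6.0%) − 1 = 0.5755%.
Compounded over 4 years: (1 + 0.005755)^4 − 1 ≈ 0.02322.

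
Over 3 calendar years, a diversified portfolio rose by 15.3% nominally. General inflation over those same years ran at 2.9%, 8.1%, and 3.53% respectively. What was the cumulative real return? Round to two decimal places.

0.12%

Cumulative inflation factor: 1.029 × 1.081 × 1.0353 ≈ 1.15161.
Nominal growth factor: 1.15300. Real growth factor = 1.15300 / 1.15161 ≈ 1.00120.
Total real return ≈ 0.1203%.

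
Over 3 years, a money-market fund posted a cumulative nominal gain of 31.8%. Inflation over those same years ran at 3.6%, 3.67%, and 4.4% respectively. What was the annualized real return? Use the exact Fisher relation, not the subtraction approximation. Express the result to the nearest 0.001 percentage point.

5.536%

Cumulative inflation factor: 1.036 × 1.0367 × 1.044 ≈ 1.12128.
Nominal growth factor: 1.31800. Real growth factor = 1.31800 / 1.12128 ≈ 1.17544.
Annualized: 1.17544^(1/3) − 1 ≈ 0.05536.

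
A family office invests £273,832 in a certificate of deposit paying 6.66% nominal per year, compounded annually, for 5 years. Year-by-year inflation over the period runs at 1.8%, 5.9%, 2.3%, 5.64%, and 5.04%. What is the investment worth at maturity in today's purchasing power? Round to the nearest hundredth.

£308,879.88

Nominal value at maturity: £273,832 × (1 + 6.66%)^5 ≈ £378,000.26.
Price-level factor over 5 years: 1.018 × 1.059 × 1.023 × 1.0564 × 1.0504 ≈ 1.2237775375.
The maturity value deflated by that factor is the answer in today's purchasing power.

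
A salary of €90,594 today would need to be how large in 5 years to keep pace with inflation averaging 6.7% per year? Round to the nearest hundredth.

Cumulative price-level factor: (1+6.7%)^5 ≈ 1.3829997357.
Multiplying €90,594 by the price-level factor gives the future nominal sum.

€125,291.48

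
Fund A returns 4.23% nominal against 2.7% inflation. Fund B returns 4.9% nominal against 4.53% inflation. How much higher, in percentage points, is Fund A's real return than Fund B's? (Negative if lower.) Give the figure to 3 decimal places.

Fund A real return: 1.0423/1.027 − 1 = 1.4898%.
Fund B real return: 1.049/1.0453 − 1 = 0.3540%.
Difference: 1.4898 − 0.3540 = 1.1358 pp.

1.136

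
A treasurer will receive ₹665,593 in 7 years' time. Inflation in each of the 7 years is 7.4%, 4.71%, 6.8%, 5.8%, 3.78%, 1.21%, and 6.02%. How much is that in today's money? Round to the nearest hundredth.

Price-level factor over 7 years: 1.074 × 1.0471 × 1.068 × 1.058 × 1.0378 × 1.0121 × 1.0602 ≈ 1.4150580374.
Purchasing power today: ₹665,593 divided by that factor.

₹470,364.45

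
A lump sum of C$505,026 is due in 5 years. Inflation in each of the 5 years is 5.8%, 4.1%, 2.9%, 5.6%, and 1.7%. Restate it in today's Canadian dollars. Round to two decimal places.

Price-level factor over 5 years: 1.058 × 1.041 × 1.029 × 1.056 × 1.017 ≈ 1.2171290919.
Purchasing power today: C$505,026 divided by that factor.

C$414,932.16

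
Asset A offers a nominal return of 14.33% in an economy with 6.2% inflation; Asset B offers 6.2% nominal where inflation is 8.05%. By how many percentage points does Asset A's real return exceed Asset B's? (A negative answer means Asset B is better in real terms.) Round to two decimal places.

9.37

Asset A real return: 1.1433/1.062 − 1 = 7.655%.
Asset B real return: 1.062/1.0805 − 1 = -1.712%.
Difference: 7.655 − (-1.712) = 9.367 pp.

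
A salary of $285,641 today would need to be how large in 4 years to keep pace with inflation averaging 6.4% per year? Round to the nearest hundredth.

$366,089.32

Cumulative price-level factor: (1+6.4%)^4 ≈ 1.2816413532.
The nominal amount required is $285,641 scaled up by that factor.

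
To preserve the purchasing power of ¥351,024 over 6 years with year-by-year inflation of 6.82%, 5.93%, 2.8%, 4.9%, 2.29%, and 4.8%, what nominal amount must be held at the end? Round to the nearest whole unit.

¥459,168

Cumulative price-level factor: 1.0682 × 1.0593 × 1.028 × 1.049 × 1.0229 × 1.048 ≈ 1.3080809171.
Multiplying ¥351,024 by the price-level factor gives the future nominal sum.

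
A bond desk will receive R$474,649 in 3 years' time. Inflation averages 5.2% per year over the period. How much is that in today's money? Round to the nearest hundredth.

Price-level factor over 3 years: (1 + 5.2%)^3 = 1.164252608.
Purchasing power today: R$474,649 divided by that factor.

R$407,685.58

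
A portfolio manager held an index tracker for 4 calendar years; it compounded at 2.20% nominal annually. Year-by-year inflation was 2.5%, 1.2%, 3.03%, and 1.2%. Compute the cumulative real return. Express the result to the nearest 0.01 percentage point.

Cumulative inflation factor: 1.025 × 1.012 × 1.0303 × 1.012 ≈ 1.08155.
Nominal growth factor: 1.09095. Real growth factor = 1.09095 / 1.08155 ≈ 1.00868.
Total real return ≈ 0.8684%.

0.87%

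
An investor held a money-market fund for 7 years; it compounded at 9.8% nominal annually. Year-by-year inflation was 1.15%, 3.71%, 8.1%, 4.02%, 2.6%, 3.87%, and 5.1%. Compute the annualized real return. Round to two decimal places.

Cumulative inflation factor: 1.0115 × 1.0371 × 1.081 × 1.0402 × 1.026 × 1.0387 × 1.051 ≈ 1.32120.
Nominal growth factor: 1.92405. Real growth factor = 1.92405 / 1.32120 ≈ 1.45629.
Annualized: 1.45629^(1/7) − 1 ≈ 0.05517.

5.52%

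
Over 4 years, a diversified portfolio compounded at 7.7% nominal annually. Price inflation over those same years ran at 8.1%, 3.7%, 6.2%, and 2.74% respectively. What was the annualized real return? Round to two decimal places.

Cumulative inflation factor: 1.081 × 1.037 × 1.062 × 1.0274 ≈ 1.22312.
Nominal growth factor: 1.34544. Real growth factor = 1.34544 / 1.22312 ≈ 1.10000.
Annualized: 1.10000^(1/4) − 1 ≈ 0.02411.

2.41%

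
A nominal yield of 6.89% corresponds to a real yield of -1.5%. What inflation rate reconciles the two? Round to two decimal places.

8.52%

From (1+r_nom) = (1+r_real)(1+π), we get 1+π = (1 + 6.89%)/(1 − 1.5%) = 1.0689/0.985 ≈ 1.08518.
So π ≈ 8.5178%.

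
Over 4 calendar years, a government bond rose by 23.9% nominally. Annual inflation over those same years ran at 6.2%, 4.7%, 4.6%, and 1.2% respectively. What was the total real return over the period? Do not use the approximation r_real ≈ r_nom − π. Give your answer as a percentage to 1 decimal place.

5.3%

Cumulative inflation factor: 1.062 × 1.047 × 1.046 × 1.012 ≈ 1.17702.
Nominal growth factor: 1.23900. Real growth factor = 1.23900 / 1.17702 ≈ 1.05266.
Total real return ≈ 5.2659%.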